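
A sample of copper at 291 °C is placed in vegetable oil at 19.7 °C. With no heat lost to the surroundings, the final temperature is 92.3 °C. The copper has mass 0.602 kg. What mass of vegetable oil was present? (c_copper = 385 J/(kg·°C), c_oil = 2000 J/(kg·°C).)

|Q_copper| = |Q_oil|:
0.602×385×(291 − 92.3) = m×2000×(92.3 − 19.7)
145200 m = 46053  ⇒  m ≈ 0.3172 kg

m ≈ 0.317 kg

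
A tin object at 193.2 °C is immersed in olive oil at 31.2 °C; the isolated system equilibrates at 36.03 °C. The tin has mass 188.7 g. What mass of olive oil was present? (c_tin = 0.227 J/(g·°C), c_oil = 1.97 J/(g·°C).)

Energy conservation, ΣQ = 0:
188.7·0.227·(36.03 − 193.2) + m·1.97·(36.03 − 31.2) = 0
9.515 m = 6732.4
m = 6732.4/9.515 ≈ 707.5 g

m ≈ 708 g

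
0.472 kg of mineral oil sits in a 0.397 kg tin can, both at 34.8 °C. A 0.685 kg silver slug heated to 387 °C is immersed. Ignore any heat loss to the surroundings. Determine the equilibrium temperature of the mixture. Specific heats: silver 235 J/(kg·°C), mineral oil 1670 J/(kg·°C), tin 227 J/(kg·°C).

Net heat exchanged in the isolated system is zero:
0.685×235×(T − 387) + 0.472×1670×(T − 34.8) + 0.397×227×(T − 34.8) = 0
(160.98 + 788.24 + 90.12) T = 160.98×387 + 788.24×34.8 + 90.12×34.8
T = 92864 / 1039.3 = 89.3 °C

T_f ≈ 89.3 °C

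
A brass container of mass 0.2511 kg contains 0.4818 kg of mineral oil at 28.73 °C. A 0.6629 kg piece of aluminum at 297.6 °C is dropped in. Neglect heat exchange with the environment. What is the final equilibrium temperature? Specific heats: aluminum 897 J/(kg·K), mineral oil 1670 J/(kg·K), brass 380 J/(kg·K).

Conservation of energy gives ΣQ = 0:
0.6629·897·(T − 297.6) + 0.4818·1670·(T − 28.73) + 0.2511·380·(T − 28.73) = 0
594.62(T − 297.6) + 804.61(T − 28.73) + 95.42(T − 28.73) = 0
1494.6 T = 202817
T = 202817/1494.6 ≈ 135.70 °C

T_f ≈ 135.7 °C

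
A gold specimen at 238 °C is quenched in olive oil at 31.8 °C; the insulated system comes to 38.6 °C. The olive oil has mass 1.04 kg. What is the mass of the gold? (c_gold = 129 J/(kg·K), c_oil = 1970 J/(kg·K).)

Conservation of energy gives ΣQ = 0:
m·129·(38.6 − 238) + 1.04·1970·(38.6 − 31.8) = 0
-25723 m = -13932
m = -13932/-25723 ≈ 0.5416 kg

m ≈ 0.542 kg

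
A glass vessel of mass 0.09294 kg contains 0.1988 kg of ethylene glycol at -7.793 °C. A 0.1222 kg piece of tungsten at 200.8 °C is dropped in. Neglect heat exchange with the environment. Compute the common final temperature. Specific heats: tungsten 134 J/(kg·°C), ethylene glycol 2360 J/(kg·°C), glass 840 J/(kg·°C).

T_f ≈ -1.7 °C

Heat gained plus heat lost sum to zero:
0.1222·134·(T − 200.8) + 0.1988·2360·(T − (-7.793)) + 0.09294·840·(T − (-7.793)) = 0
563.61 T = -976.56
T = -976.56/563.61 ≈ -1.73 °C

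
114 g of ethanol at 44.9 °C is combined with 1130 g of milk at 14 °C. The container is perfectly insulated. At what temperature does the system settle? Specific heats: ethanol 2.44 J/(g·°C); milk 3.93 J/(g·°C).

T_f ≈ 15.8 °C

T_f = Σ m_i c_i T_i / Σ m_i c_i:
T_f = (278.16*44.9 + 4440.9*14) / (278.16 + 4440.9)
    = 74662 / 4719.1 ≈ 15.82 °C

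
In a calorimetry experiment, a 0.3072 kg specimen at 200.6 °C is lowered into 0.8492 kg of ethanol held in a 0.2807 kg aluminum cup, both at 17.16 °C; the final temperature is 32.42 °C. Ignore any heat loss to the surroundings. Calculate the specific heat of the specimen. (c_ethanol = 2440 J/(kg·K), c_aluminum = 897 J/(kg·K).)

Setting the total heat transfer to zero:
0.3072·c·(32.42 − 200.6) + 0.8492·2440·(32.42 − 17.16) + 0.2807·897·(32.42 − 17.16) = 0
-51.66 c = -35462
c = -35462/-51.66 ≈ 686.4 J/(kg·K)

c ≈ 686 J/(kg·K)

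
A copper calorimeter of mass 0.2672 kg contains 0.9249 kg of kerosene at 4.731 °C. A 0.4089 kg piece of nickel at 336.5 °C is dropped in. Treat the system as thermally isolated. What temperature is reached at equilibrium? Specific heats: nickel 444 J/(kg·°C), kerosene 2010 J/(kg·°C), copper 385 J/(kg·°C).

T_f ≈ 32.8 °C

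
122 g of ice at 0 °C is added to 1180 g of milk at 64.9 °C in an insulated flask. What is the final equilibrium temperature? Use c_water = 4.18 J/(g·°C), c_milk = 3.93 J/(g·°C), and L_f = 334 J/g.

T_f ≈ 50.6 °C

Taking heat into each body as positive, Σ m c ΔT = 0:
latent heat to melt: 122×334 = 40748
  warm the meltwater: 509.96 T
  milk: 4637.4(T − 64.9)
5147.4 T = 300967 − 40748 = 260219
T ≈ 50.55 °C — above 0 °C, consistent with complete melting.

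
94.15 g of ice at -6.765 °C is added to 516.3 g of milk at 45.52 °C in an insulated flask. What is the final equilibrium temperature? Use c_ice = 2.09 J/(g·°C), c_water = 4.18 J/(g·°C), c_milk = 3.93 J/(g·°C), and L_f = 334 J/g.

T_f ≈ 24.6 °C

Heat gained plus heat lost sum to zero:
ice -6.765→0 °C: 94.15·2.09·6.765 = 1331.2
  latent heat to melt: 94.15·334 = 31446
  meltwater 0→T: 94.15·4.18·T = 393.55 T
  milk cools: 516.3·3.93·(T − 45.52) = 2029.1(T − 45.52)
2422.6 T = 92363 − 32777 = 59585
T ≈ 24.60 °C. Since T > 0 °C, the all-ice-melts assumption holds.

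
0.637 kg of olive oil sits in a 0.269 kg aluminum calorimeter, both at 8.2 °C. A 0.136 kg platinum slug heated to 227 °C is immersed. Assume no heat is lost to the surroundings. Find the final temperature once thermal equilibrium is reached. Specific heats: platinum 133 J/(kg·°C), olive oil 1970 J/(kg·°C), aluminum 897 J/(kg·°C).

T_f ≈ 10.8 °C

Taking heat into each body as positive, Σ m c ΔT = 0:
0.136*133*(T − 227) + 0.637*1970*(T − 8.2) + 0.269*897*(T − 8.2) = 0
18.09(T − 227) + 1254.9(T − 8.2) + 241.29(T − 8.2) = 0
(18.09 + 1254.9 + 241.29) T = 18.09*227 + 1254.9*8.2 + 241.29*8.2
T = 16375 / 1514.3 = 10.8 °C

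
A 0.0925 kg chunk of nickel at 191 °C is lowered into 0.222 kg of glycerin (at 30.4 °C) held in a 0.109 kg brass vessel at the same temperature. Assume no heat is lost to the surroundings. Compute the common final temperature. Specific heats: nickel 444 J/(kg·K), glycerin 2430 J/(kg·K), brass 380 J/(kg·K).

Setting the total heat transfer to zero:
0.0925×444×(T − 191) + 0.222×2430×(T − 30.4) + 0.109×380×(T − 30.4) = 0
41.07(T − 191) + 539.46(T − 30.4) + 41.42(T − 30.4) = 0
(41.07 + 539.46 + 41.42) T = 41.07×191 + 539.46×30.4 + 41.42×30.4
T = 25503/621.95 ≈ 41.01 °C

T_f ≈ 41.0 °C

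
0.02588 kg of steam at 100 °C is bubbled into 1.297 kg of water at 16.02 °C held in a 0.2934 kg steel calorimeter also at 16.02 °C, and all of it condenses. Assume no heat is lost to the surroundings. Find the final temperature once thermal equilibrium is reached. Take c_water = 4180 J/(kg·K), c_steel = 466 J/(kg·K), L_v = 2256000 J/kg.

T_f ≈ 27.9 °C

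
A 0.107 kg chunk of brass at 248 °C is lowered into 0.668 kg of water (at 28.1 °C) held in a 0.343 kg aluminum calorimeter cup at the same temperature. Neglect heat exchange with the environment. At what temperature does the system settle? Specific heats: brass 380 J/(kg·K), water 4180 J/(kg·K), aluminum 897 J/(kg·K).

T_f = Σ m_i c_i T_i / Σ m_i c_i:
T_f = (40.66*248 + 2792.2*28.1 + 307.67*28.1) / (40.66 + 2792.2 + 307.67)
    = 97191 / 3140.6 ≈ 30.95 °C

T_f ≈ 30.9 °C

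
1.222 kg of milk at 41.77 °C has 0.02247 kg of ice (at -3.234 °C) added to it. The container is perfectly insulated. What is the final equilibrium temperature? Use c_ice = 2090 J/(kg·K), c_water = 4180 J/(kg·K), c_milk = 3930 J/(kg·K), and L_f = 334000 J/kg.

T_f ≈ 39.4 °C

Net heat exchanged in the isolated system is zero:
ice -3.234→0 °C: 0.02247·2090·3.234 = 151.88
  latent heat to melt: 0.02247·334000 = 7505
  warm the meltwater: 93.92 T
  milk: 4802.5(T − 41.77)
4896.4 T = 200599 − 7656.9 = 192942
T ≈ 39.40 °C — above 0 °C, consistent with complete melting.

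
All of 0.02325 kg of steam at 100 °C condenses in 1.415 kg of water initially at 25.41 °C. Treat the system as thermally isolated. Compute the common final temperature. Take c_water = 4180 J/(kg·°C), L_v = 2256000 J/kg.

T_f ≈ 35.3 °C

Setting the total heat transfer to zero:
steam→water at 100 °C releases m L_v = 0.02325·2256000 = 52452; condensed water 100 °C→T: 97.19(T − 100); original water: 5914.7(T − 25.41)
6011.9 T = 52452 + 9718.5 + 150293 = 212463
T ≈ 35.34 °C (< 100 °C, so full condensation is consistent).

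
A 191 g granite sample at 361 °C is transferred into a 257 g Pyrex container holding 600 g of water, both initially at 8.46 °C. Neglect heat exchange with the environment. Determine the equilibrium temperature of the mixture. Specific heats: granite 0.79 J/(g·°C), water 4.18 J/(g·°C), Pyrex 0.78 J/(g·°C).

T_f ≈ 27.1 °C

With ΣQ=0 the equilibrium temperature is the m·c-weighted mean:
T_f = (150.89*361 + 2508*8.46 + 200.46*8.46) / (150.89 + 2508 + 200.46)
    = 77385 / 2859.3 ≈ 27.06 °C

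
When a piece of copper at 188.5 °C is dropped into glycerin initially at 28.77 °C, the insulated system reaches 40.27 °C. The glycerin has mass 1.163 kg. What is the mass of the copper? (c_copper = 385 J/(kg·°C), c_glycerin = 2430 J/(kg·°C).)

Energy conservation, ΣQ = 0:
m·385·(40.27 − 188.5) + 1.163·2430·(40.27 − 28.77) = 0
-57069 m = -32500
m = -32500/-57069 ≈ 0.5695 kg

m ≈ 0.569 kg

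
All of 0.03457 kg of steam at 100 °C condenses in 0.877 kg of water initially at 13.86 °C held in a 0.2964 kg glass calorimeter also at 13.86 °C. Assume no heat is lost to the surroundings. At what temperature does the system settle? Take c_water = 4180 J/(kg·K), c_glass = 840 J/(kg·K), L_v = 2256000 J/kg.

T_f ≈ 36.1 °C

Taking heat into each body as positive, Σ m c ΔT = 0:
steam→water at 100 °C releases m L_v = 0.03457×2256000 = 77990
  condensed water 100 °C→T: 144.5(T − 100)
  original water: 3665.9(T − 13.86)
  cup: 248.98(T − 13.86)
4059.3 T = 77990 + 14450 + 54260 = 146700
T ≈ 36.14 °C — below 100 °C, confirming all the steam condensed.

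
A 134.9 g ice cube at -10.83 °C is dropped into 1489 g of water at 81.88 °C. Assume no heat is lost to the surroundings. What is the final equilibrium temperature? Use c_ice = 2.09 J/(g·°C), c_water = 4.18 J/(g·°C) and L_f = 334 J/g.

T_f ≈ 68.0 °C

Net heat exchanged in the isolated system is zero:
ice -10.83→0 °C: 134.9×2.09×10.83 = 3053.4
  latent heat to melt: 134.9×334 = 45057
  meltwater 0→T: 134.9×4.18×T = 563.88 T
  water cools: 1489×4.18×(T − 81.88) = 6224(T − 81.88)
6787.9 T = 509623 − 48110 = 461513
T ≈ 67.99 °C — above 0 °C, consistent with complete melting.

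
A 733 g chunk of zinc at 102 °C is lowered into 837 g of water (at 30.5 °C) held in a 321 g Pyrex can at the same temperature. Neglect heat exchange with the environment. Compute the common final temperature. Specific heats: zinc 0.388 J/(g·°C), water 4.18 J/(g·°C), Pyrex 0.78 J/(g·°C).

Net heat exchanged in the isolated system is zero:
733·0.388·(T − 102) + 837·4.18·(T − 30.5) + 321·0.78·(T − 30.5) = 0
284.4(T − 102) + 3498.7(T − 30.5) + 250.38(T − 30.5) = 0
(284.4 + 3498.7 + 250.38) T = 284.4·102 + 3498.7·30.5 + 250.38·30.5
T ≈ 35.54 °C

T_f ≈ 35.5 °C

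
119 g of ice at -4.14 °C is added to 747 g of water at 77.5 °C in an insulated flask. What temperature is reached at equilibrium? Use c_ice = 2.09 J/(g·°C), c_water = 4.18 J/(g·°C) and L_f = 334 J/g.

Conservation of energy gives ΣQ = 0:
ice -4.14→0 °C: 119·2.09·4.14 = 1029.7
  latent heat to melt: 119·334 = 39746
  meltwater 0→T: 119·4.18·T = 497.42 T
  water: 3122.5(T − 77.5)
3619.9 T = 241991 − 40776 = 201215
T ≈ 55.59 °C (positive, so assuming full melt was valid).

T_f ≈ 55.6 °C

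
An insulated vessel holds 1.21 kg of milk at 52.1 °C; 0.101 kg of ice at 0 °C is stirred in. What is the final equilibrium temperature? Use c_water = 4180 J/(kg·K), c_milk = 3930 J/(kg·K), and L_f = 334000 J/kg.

T_f ≈ 41.3 °C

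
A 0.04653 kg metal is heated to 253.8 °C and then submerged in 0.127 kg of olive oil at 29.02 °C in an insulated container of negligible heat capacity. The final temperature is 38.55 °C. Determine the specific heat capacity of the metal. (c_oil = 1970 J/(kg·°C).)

c ≈ 238 J/(kg·°C)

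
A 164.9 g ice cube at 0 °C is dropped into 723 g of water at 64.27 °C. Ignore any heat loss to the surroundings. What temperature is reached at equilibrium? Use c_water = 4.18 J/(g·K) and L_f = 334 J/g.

Setting the total heat transfer to zero:
melt ice: 164.9×334 = 55077; meltwater 0→T: 164.9×4.18×T = 689.28 T; water: 3022.1(T − 64.27)
3711.4 T = 194233 − 55077 = 139156
T ≈ 37.49 °C — above 0 °C, consistent with complete melting.

T_f ≈ 37.5 °C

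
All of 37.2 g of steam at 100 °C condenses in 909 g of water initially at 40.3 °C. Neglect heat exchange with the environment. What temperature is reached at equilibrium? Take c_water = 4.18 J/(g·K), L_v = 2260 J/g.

T_f ≈ 63.9 °C

Heat gained plus heat lost sum to zero:
latent heat released on condensation: 37.2·2260 = 84072; condensed water 100 °C→T: 155.5(T − 100); water warms: 909·4.18·(T − 40.3) = 3799.6(T − 40.3)
3955.1 T = 84072 + 15550 + 153125 = 252746
T ≈ 63.90 °C, under the boiling point, so the assumption holds.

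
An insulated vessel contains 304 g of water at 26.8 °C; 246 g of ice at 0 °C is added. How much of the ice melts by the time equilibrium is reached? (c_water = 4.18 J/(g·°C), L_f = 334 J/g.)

Cooling the water to 0 °C releases 304·4.18·26.8 = 34055 J.
Melting all 246 g of ice would need 246·334 = 82164 J.
34055 J < 82164 J, so only part of the ice melts and the system sits at 0 °C.
m_melted·334 = 34055  ⇒  m_melted ≈ 102 g.

m_melted ≈ 102 g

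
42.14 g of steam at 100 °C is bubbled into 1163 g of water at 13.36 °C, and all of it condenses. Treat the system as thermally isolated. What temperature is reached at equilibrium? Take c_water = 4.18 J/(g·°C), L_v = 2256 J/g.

T_f ≈ 35.3 °C

Heat gained plus heat lost sum to zero:
condense steam: −42.14×2256 = −95068
  condensate cools 100→T: 42.14×4.18×(T − 100) = 176.15(T − 100)
  water warms: 1163×4.18×(T − 13.36) = 4861.3(T − 13.36)
5037.5 T = 95068 + 17615 + 64948 = 177630
T ≈ 35.26 °C (< 100 °C, so full condensation is consistent).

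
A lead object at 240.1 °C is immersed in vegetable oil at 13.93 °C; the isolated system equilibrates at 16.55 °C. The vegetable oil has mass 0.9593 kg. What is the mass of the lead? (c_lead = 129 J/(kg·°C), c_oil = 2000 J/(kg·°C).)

m ≈ 0.174 kg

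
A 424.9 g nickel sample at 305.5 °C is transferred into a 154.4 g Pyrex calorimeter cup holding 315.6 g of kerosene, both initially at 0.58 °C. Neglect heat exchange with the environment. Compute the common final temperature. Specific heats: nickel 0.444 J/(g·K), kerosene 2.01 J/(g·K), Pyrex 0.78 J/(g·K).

T_f ≈ 61.6 °C

Taking heat into each body as positive, Σ m c ΔT = 0:
424.9*0.444*(T − 305.5) + 315.6*2.01*(T − 0.58) + 154.4*0.78*(T − 0.58) = 0
943.44 T = 58072
T = 58072 / 943.44 = 61.6 °C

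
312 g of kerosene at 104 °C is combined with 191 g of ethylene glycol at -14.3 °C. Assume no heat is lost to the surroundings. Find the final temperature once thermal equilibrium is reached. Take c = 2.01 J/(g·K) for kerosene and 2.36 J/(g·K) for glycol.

T_f ≈ 54.5 °C

Energy conservation, ΣQ = 0:
312·2.01·(T − 104) + 191·2.36·(T − (-14.3)) = 0
(627.12 + 450.76) T = 627.12·104 + 450.76·(-14.3)
T = 58775/1077.9 ≈ 54.53 °C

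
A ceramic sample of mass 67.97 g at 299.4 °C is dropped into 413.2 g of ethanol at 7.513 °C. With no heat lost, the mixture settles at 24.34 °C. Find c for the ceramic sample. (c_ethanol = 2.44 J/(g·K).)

c ≈ 0.907 J/(g·K)

Setting the total heat transfer to zero:
67.97·c·(24.34 − 299.4) + 413.2·2.44·(24.34 − 7.513) = 0
-18696 c = -16965
c = -16965/-18696 ≈ 0.9074 J/(g·K)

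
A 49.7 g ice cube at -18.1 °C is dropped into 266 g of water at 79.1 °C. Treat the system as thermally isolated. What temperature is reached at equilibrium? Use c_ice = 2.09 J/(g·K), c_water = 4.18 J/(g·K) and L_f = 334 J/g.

Sum of m c ΔT and latent-heat terms is zero:
ice -18.1→0 °C: 49.7·2.09·18.1 = 1880.1
  latent heat to melt: 49.7·334 = 16600
  meltwater 0→T: 49.7·4.18·T = 207.75 T
  water cools: 266·4.18·(T − 79.1) = 1111.9(T − 79.1)
1319.6 T = 87950 − 18480 = 69470
T ≈ 52.64 °C (positive, so assuming full melt was valid).

T_f ≈ 52.6 °C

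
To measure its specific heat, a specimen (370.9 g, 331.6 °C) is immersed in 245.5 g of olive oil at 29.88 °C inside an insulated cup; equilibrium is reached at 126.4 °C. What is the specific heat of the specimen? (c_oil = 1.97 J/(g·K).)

m_s c (T_s − T_f) = m_oil c_oil (T_f − T_0):
370.9×c×(331.6 − 126.4) = 245.5×1.97×(126.4 − 29.88)
76109 c = 46680  ⇒  c ≈ 0.6133 J/(g·K)

c ≈ 0.613 J/(g·K)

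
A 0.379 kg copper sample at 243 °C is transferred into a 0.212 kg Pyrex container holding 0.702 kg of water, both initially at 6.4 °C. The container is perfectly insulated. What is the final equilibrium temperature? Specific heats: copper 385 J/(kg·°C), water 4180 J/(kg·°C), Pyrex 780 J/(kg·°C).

Let T be the final temperature. ΣQ_i = 0:
0.379*385*(T − 243) + 0.702*4180*(T − 6.4) + 0.212*780*(T − 6.4) = 0
(145.91 + 2934.4 + 165.36) T = 145.91*243 + 2934.4*6.4 + 165.36*6.4
T = 55296/3245.6 ≈ 17.04 °C

T_f ≈ 17.0 °C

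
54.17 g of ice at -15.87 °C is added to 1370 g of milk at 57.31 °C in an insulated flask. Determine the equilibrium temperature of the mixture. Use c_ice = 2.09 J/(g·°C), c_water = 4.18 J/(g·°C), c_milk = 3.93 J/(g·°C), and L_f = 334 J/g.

Taking heat into each body as positive, Σ m c ΔT = 0:
warm ice to 0 °C: 54.17×2.09×(0 − (-15.87)) = 1796.7
  melt ice: 54.17×334 = 18093
  meltwater 0→T: 54.17×4.18×T = 226.43 T
  milk cools: 1370×3.93×(T − 57.31) = 5384.1(T − 57.31)
5610.5 T = 308563 − 19890 = 288673
T ≈ 51.45 °C (positive, so assuming full melt was valid).

T_f ≈ 51.5 °C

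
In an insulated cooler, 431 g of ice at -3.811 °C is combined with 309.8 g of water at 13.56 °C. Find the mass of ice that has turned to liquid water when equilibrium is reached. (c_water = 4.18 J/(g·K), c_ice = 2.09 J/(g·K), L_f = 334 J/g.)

m_melted ≈ 42.3 g

Cooling the water to 0 °C releases 309.8·4.18·13.56 = 17560 J.
Of that, 431·2.09·3.811 = 3432.9 J goes to bring the ice to 0 °C, leaving 14127 J.
Melting all 431 g of ice would need 431·334 = 143954 J.
Since 14127 < 143954 J, not all the ice melts; equilibrium is at 0 °C.
Mass melted = 14127/334 ≈ 42.3 g.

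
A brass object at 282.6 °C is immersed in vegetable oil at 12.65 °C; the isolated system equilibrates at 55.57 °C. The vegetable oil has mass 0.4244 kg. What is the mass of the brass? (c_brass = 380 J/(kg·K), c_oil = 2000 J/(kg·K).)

m ≈ 0.422 kg

Setting the total heat transfer to zero:
m×380×(55.57 − 282.6) + 0.4244×2000×(55.57 − 12.65) = 0
-86271 m = -36430
m = -36430/-86271 ≈ 0.4223 kg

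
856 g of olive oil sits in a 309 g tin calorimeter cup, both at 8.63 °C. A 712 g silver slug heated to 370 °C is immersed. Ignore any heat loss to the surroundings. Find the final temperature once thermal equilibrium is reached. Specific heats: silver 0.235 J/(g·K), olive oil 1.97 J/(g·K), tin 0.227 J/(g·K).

Heat gained plus heat lost sum to zero:
712·0.235·(T − 370) + 856·1.97·(T − 8.63) + 309·0.227·(T − 8.63) = 0
167.32(T − 370) + 1686.3(T − 8.63) + 70.14(T − 8.63) = 0
1923.8 T = 77067
T = 77067/1923.8 ≈ 40.06 °C

T_f ≈ 40.1 °C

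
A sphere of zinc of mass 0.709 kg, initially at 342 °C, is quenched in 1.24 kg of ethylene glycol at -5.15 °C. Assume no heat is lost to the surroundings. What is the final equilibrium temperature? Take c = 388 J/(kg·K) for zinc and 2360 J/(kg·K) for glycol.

T_f ≈ 24.7 °C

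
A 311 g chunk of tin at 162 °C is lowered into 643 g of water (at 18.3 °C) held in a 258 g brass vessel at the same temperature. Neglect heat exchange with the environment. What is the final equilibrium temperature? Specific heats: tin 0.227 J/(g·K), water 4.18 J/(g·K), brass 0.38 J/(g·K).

T_f ≈ 21.9 °C

Setting the total heat transfer to zero:
311*0.227*(T − 162) + 643*4.18*(T − 18.3) + 258*0.38*(T − 18.3) = 0
(70.6 + 2687.7 + 98.04) T = 70.6*162 + 2687.7*18.3 + 98.04*18.3
T = 62416 / 2856.4 = 21.9 °C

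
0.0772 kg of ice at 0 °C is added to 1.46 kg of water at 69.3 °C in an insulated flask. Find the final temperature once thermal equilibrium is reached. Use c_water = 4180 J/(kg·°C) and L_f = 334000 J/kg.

Setting the total heat transfer to zero:
latent heat to melt: 0.0772×334000 = 25785
  meltwater 0→T: 0.0772×4180×T = 322.7 T
  water: 6102.8(T − 69.3)
6425.5 T = 422924 − 25785 = 397139
T ≈ 61.81 °C — above 0 °C, consistent with complete melting.

T_f ≈ 61.8 °C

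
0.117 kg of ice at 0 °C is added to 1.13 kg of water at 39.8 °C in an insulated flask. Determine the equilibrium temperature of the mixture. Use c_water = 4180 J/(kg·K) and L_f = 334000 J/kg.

Taking heat into each body as positive, Σ m c ΔT = 0:
melt ice: 0.117·334000 = 39078
  warm the meltwater: 489.06 T
  water: 4723.4(T − 39.8)
5212.5 T = 187991 − 39078 = 148913
T ≈ 28.57 °C — above 0 °C, consistent with complete melting.

T_f ≈ 28.6 °C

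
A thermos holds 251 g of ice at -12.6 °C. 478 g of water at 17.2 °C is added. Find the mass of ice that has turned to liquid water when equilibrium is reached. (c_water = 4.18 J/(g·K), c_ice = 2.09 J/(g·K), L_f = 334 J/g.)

Heat available from the water dropping to 0 °C: 478×4.18×17.2 = 34366 J.
Of that, 251×2.09×12.6 = 6609.8 J goes to bring the ice to 0 °C, leaving 27756 J.
Fully melting the ice requires m_ice L_f = 251×334 = 83834 J.
27756 J < 83834 J, so only part of the ice melts and the system sits at 0 °C.
m_melted×334 = 27756  ⇒  m_melted ≈ 83.1 g.

m_melted ≈ 83.1 g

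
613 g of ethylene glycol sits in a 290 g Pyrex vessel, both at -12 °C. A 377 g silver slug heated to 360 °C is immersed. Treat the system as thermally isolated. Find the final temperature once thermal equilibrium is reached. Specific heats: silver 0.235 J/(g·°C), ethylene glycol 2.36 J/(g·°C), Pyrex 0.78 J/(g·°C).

Taking heat into each body as positive, Σ m c ΔT = 0:
377×0.235×(T − 360) + 613×2.36×(T − (-12)) + 290×0.78×(T − (-12)) = 0
88.59(T − 360) + 1446.7(T − (-12)) + 226.2(T − (-12)) = 0
(88.59 + 1446.7 + 226.2) T = 88.59×360 + 1446.7×(-12) + 226.2×(-12)
T = 11820 / 1761.5 = 6.71 °C

T_f ≈ 6.7 °C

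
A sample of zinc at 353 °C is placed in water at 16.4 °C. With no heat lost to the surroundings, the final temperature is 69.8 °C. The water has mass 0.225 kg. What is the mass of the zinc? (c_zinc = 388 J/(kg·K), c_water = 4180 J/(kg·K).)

m ≈ 0.457 kg

Let T be the final temperature. ΣQ_i = 0:
m·388·(69.8 − 353) + 0.225·4180·(69.8 − 16.4) = 0
-109882 m = -50223
m = -50223/-109882 ≈ 0.4571 kg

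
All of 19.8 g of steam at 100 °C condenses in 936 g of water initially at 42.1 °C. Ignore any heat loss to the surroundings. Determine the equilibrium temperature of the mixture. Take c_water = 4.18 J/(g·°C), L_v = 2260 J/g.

T_f ≈ 54.5 °C

Taking heat into each body as positive, Σ m c ΔT = 0:
latent heat released on condensation: 19.8×2260 = 44748; condensate cools 100→T: 19.8×4.18×(T − 100) = 82.76(T − 100); water warms: 936×4.18×(T − 42.1) = 3912.5(T − 42.1)
3995.2 T = 44748 + 8276.4 + 164715 = 217740
T ≈ 54.50 °C — below 100 °C, confirming all the steam condensed.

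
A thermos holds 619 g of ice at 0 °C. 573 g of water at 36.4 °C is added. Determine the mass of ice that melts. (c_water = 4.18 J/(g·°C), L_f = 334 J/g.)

m_melted ≈ 261 g

Heat available from the water dropping to 0 °C: 573×4.18×36.4 = 87183 J.
Fully melting the ice requires m_ice L_f = 619×334 = 206746 J.
87183 J < 206746 J, so only part of the ice melts and the system sits at 0 °C.
m_melted×334 = 87183  ⇒  m_melted ≈ 261 g.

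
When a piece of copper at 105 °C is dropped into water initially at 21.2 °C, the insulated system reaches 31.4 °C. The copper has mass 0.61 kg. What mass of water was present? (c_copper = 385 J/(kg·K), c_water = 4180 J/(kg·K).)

Net heat exchanged in the isolated system is zero:
0.61·385·(31.4 − 105) + m·4180·(31.4 − 21.2) = 0
42636 m = 17285
m = 17285/42636 ≈ 0.4054 kg

m ≈ 0.405 kg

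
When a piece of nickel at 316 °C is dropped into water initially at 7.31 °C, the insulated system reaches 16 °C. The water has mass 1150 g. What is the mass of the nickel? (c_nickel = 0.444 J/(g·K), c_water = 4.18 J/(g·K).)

m ≈ 314 g

|Q_nickel| = |Q_water|:
m×0.444×(316 − 16) = 1150×4.18×(16 − 7.31)
133.2 m = 41773  ⇒  m ≈ 313.6 g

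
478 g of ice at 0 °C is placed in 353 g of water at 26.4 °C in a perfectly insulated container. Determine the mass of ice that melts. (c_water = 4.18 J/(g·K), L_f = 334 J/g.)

m_melted ≈ 117 g

Water can give up m c ΔT = 353·4.18·26.4 = 38954 J before reaching 0 °C.
To melt every bit of ice: 478·334 = 159652 J.
Since 38954 < 159652 J, not all the ice melts; equilibrium is at 0 °C.
m_melt = 38954 / L_f = 116.6 g.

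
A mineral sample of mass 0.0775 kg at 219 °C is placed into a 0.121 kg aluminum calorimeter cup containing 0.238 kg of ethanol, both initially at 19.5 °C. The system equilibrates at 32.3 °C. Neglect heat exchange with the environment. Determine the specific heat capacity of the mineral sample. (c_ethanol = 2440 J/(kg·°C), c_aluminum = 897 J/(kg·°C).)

c ≈ 610 J/(kg·°C)

Net heat exchanged in the isolated system is zero:
0.0775·c·(32.3 − 219) + 0.238·2440·(32.3 − 19.5) + 0.121·897·(32.3 − 19.5) = 0
-14.47 c = -8822.5
c = -8822.5/-14.47 ≈ 609.7 J/(kg·°C)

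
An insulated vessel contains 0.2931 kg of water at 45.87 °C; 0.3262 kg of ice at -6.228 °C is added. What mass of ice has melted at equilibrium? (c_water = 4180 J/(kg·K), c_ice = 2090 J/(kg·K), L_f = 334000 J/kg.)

m_melted ≈ 0.156 kg

Cooling the water to 0 °C releases 0.2931×4180×45.87 = 56198 J.
Of that, 0.3262×2090×6.228 = 4246 J goes to bring the ice to 0 °C, leaving 51952 J.
Melting all 0.3262 kg of ice would need 0.3262×334000 = 108951 J.
51952 J < 108951 J, so only part of the ice melts and the system sits at 0 °C.
Mass melted = 51952/334000 ≈ 0.1555 kg.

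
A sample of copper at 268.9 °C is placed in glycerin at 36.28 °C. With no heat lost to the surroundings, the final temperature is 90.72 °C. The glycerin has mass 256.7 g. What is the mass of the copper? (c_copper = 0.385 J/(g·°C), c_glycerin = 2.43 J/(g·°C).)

m ≈ 495 g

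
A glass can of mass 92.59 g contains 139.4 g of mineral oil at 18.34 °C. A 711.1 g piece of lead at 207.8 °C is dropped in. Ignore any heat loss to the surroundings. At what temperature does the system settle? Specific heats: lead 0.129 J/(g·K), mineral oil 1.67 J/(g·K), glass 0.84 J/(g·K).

T_f ≈ 61.5 °C

Let T be the final temperature. ΣQ_i = 0:
711.1×0.129×(T − 207.8) + 139.4×1.67×(T − 18.34) + 92.59×0.84×(T − 18.34) = 0
91.73(T − 207.8) + 232.8(T − 18.34) + 77.78(T − 18.34) = 0
402.31 T = 24758
T = 24758/402.31 ≈ 61.54 °C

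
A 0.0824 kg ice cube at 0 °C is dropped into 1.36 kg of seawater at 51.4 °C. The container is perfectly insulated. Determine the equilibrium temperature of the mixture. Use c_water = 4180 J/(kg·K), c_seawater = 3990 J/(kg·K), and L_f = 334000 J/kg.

T_f ≈ 43.6 °C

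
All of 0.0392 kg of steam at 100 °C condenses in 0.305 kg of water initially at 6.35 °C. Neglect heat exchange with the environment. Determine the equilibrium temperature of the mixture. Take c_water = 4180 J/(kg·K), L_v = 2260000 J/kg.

T_f ≈ 78.6 °C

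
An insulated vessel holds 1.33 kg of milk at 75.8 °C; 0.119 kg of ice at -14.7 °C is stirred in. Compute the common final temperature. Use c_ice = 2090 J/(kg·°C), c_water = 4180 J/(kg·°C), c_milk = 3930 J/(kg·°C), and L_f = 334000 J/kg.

Setting the total heat transfer to zero:
warm ice to 0 °C: 0.119×2090×(0 − (-14.7)) = 3656; fusion: m_ice L_f = 0.119×334000 = 39746; warm the meltwater: 497.42 T; milk: 5226.9(T − 75.8)
5724.3 T = 396199 − 43402 = 352797
T ≈ 61.63 °C. Since T > 0 °C, the all-ice-melts assumption holds.

T_f ≈ 61.6 °C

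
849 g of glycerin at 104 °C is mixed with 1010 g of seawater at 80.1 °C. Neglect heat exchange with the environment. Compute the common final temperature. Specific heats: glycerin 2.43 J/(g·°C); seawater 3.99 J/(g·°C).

T_f ≈ 88.2 °C

With ΣQ=0 the equilibrium temperature is the m·c-weighted mean:
T_f = (2063.1×104 + 4029.9×80.1) / (2063.1 + 4029.9)
    = 537354 / 6093 ≈ 88.19 °C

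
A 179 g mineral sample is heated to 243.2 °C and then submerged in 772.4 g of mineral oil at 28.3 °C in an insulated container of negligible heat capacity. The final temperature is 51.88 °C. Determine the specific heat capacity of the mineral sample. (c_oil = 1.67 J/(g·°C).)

Heat lost by the mineral sample = heat gained by the oil:
179·c·(243.2 − 51.88) = 772.4·1.67·(51.88 − 28.3)
34246 c = 30416  ⇒  c ≈ 0.8882 J/(g·°C)

c ≈ 0.888 J/(g·°C)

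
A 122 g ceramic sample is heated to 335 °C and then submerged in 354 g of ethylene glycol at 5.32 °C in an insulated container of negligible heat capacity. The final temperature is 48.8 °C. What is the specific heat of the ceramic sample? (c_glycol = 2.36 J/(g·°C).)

c ≈ 1.04 J/(g·°C)

Heat lost by the ceramic sample = heat gained by the glycol:
122·c·(335 − 48.8) = 354·2.36·(48.8 − 5.32)
34916 c = 36325  ⇒  c ≈ 1.04 J/(g·°C)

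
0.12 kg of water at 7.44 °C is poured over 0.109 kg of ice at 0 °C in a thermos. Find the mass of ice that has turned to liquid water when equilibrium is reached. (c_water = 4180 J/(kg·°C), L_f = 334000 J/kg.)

Water can give up m c ΔT = 0.12·4180·7.44 = 3731.9 J before reaching 0 °C.
To melt every bit of ice: 0.109·334000 = 36406 J.
Since 3731.9 < 36406 J, not all the ice melts; equilibrium is at 0 °C.
Mass melted = 3731.9/334000 ≈ 0.01117 kg.

m_melted ≈ 0.0112 kg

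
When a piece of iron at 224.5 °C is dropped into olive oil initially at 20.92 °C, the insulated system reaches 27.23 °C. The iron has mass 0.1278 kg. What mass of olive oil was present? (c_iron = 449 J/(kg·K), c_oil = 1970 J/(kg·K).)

m ≈ 0.911 kg

Let T be the final temperature. ΣQ_i = 0:
0.1278·449·(27.23 − 224.5) + m·1970·(27.23 − 20.92) = 0
12431 m = 11320
m = 11320/12431 ≈ 0.9106 kg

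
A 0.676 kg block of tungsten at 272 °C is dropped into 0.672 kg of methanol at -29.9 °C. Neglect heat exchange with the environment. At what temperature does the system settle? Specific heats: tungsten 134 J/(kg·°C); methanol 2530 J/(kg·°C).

Energy conservation, ΣQ = 0:
0.676·134·(T − 272) + 0.672·2530·(T − (-29.9)) = 0
90.58(T − 272) + 1700.2(T − (-29.9)) = 0
1790.7 T = -26196
T ≈ -14.63 °C

T_f ≈ -14.6 °C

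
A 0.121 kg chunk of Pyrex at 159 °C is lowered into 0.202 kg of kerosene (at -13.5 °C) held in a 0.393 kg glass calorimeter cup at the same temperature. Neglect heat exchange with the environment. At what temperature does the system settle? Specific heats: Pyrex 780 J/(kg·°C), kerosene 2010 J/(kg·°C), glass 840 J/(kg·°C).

Heat gained plus heat lost sum to zero:
0.121×780×(T − 159) + 0.202×2010×(T − (-13.5)) + 0.393×840×(T − (-13.5)) = 0
830.52 T = 5068.5
T ≈ 6.10 °C

T_f ≈ 6.1 °C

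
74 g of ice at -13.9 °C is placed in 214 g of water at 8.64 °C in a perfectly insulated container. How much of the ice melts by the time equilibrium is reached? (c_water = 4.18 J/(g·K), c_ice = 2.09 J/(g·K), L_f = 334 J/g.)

m_melted ≈ 16.7 g

Heat available from the water dropping to 0 °C: 214·4.18·8.64 = 7728.7 J.
Of that, 74·2.09·13.9 = 2149.8 J goes to bring the ice to 0 °C, leaving 5578.9 J.
Melting all 74 g of ice would need 74·334 = 24716 J.
Since 5578.9 < 24716 J, not all the ice melts; equilibrium is at 0 °C.
Mass melted = 5578.9/334 ≈ 16.7 g.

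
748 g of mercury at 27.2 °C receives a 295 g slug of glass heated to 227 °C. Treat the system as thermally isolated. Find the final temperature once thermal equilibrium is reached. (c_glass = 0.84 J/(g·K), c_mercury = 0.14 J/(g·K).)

T_f ≈ 167.6 °C

Set heat shed by the hot body equal to heat absorbed by the cold body:
295*0.84*(227 − T) = 748*0.14*(T − 27.2)
247.8(227 − T) = 104.72(T − 27.2)
352.52 T = 59099  ⇒  T ≈ 167.65 °C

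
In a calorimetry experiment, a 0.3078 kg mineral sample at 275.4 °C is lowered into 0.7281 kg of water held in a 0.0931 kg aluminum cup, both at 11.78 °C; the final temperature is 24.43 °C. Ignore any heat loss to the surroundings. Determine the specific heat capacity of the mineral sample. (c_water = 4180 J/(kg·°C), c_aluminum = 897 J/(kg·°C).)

c ≈ 512 J/(kg·°C)

Setting the total heat transfer to zero:
0.3078×c×(24.43 − 275.4) + 0.7281×4180×(24.43 − 11.78) + 0.0931×897×(24.43 − 11.78) = 0
-77.25 c = -39556
c = -39556/-77.25 ≈ 512.1 J/(kg·°C)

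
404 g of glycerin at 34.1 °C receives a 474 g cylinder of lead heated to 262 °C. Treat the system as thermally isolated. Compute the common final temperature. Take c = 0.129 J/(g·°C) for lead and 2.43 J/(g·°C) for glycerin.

T_f ≈ 47.5 °C

Conservation of energy gives ΣQ = 0:
474*0.129*(T − 262) + 404*2.43*(T − 34.1) = 0
1042.9 T = 49497
T = 49497 / 1042.9 = 47.5 °C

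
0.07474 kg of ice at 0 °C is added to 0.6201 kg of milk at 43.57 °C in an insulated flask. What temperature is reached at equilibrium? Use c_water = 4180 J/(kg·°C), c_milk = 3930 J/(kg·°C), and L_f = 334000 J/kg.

Taking heat into each body as positive, Σ m c ΔT = 0:
melt ice: 0.07474·334000 = 24963
  meltwater 0→T: 0.07474·4180·T = 312.41 T
  milk: 2437(T − 43.57)
2749.4 T = 106180 − 24963 = 81217
T ≈ 29.54 °C (positive, so assuming full melt was valid).

T_f ≈ 29.5 °C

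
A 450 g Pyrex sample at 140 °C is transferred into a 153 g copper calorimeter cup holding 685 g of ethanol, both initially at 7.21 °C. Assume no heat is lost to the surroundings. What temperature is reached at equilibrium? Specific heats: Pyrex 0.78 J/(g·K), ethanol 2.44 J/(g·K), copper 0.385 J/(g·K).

T_f ≈ 29.6 °C

Net heat exchanged in the isolated system is zero:
450·0.78·(T − 140) + 685·2.44·(T − 7.21) + 153·0.385·(T − 7.21) = 0
351(T − 140) + 1671.4(T − 7.21) + 58.91(T − 7.21) = 0
2081.3 T = 61615
T = 61615 / 2081.3 = 29.6 °C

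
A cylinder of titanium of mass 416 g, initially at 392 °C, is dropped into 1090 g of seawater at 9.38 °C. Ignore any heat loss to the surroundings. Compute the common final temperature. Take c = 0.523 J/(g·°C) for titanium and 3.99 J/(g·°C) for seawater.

T_f ≈ 27.6 °C

T_f = Σ m_i c_i T_i / Σ m_i c_i:
T_f = (217.57×392 + 4349.1×9.38) / (217.57 + 4349.1)
    = 126081 / 4566.7 ≈ 27.61 °C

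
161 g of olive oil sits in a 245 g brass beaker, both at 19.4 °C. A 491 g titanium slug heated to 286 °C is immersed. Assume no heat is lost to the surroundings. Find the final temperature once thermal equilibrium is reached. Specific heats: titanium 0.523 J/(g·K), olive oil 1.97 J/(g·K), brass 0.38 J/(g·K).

T_f ≈ 122.0 °C

With ΣQ=0 the equilibrium temperature is the m·c-weighted mean:
T_f = (256.79*286 + 317.17*19.4 + 93.1*19.4) / (256.79 + 317.17 + 93.1)
    = 81402 / 667.06 ≈ 122.03 °C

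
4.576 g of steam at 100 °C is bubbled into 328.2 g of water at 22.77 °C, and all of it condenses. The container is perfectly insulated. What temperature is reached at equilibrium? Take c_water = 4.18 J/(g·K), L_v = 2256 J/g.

Setting the total heat transfer to zero:
steam→water at 100 °C releases m L_v = 4.576·2256 = 10323
  condensate cools 100→T: 4.576·4.18·(T − 100) = 19.13(T − 100)
  original water: 1371.9(T − 22.77)
1391 T = 10323 + 1912.8 + 31238 = 43474
T ≈ 31.25 °C — below 100 °C, confirming all the steam condensed.

T_f ≈ 31.3 °C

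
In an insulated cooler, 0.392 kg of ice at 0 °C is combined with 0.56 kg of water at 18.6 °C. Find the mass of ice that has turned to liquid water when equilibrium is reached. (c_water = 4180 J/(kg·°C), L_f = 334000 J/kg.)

m_melted ≈ 0.13 kg

Heat available from the water dropping to 0 °C: 0.56×4180×18.6 = 43539 J.
Melting all 0.392 kg of ice would need 0.392×334000 = 130928 J.
Since 43539 < 130928 J, not all the ice melts; equilibrium is at 0 °C.
Mass melted = 43539/334000 ≈ 0.1304 kg.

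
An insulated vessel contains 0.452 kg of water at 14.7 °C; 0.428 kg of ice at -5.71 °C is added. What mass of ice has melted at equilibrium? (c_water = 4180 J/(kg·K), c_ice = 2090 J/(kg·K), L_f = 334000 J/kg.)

Water can give up m c ΔT = 0.452·4180·14.7 = 27774 J before reaching 0 °C.
Warming the ice to 0 °C takes 0.428·2090·5.71 = 5107.7 J, leaving 22666 J for melting.
Melting all 0.428 kg of ice would need 0.428·334000 = 142952 J.
That's not enough to melt it all — equilibrium is at 0 °C with ice remaining.
Mass melted = 22666/334000 ≈ 0.06786 kg.

m_melted ≈ 0.0679 kg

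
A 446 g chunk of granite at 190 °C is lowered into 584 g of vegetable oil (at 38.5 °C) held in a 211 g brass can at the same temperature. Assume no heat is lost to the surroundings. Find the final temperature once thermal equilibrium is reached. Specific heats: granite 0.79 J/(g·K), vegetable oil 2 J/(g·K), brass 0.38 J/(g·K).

T_f ≈ 71.9 °C

Net heat exchanged in the isolated system is zero:
446*0.79*(T − 190) + 584*2*(T − 38.5) + 211*0.38*(T − 38.5) = 0
352.34(T − 190) + 1168(T − 38.5) + 80.18(T − 38.5) = 0
1600.5 T = 115000
T ≈ 71.85 °C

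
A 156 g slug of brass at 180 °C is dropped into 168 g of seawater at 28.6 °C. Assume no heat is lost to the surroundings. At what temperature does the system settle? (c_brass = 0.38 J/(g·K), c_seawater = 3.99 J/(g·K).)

Set heat shed by the hot body equal to heat absorbed by the cold body:
156×0.38×(180 − T) = 168×3.99×(T − 28.6)
59.28(180 − T) = 670.32(T − 28.6)
729.6 T = 29842  ⇒  T ≈ 40.90 °C

T_f ≈ 40.9 °C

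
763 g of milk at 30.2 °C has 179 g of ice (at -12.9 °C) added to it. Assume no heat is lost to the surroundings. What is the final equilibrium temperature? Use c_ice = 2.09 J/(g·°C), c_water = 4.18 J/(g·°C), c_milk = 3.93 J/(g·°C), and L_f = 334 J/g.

T_f ≈ 6.9 °C

Energy conservation, ΣQ = 0:
ice -12.9→0 °C: 179·2.09·12.9 = 4826
  fusion: m_ice L_f = 179·334 = 59786
  warm the meltwater: 748.22 T
  milk cools: 763·3.93·(T − 30.2) = 2998.6(T − 30.2)
3746.8 T = 90557 − 64612 = 25945
T ≈ 6.92 °C. Since T > 0 °C, the all-ice-melts assumption holds.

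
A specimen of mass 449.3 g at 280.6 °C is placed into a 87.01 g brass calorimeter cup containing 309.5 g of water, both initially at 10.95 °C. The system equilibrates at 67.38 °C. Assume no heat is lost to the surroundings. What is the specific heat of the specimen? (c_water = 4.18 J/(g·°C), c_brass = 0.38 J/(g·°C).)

c ≈ 0.782 J/(g·°C)

Setting the total heat transfer to zero:
449.3·c·(67.38 − 280.6) + 309.5·4.18·(67.38 − 10.95) + 87.01·0.38·(67.38 − 10.95) = 0
-95800 c = -74870
c = -74870/-95800 ≈ 0.7815 J/(g·°C)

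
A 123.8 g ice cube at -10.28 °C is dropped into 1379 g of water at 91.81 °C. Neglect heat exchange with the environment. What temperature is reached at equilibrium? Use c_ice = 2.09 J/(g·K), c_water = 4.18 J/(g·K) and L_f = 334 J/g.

Let T be the final temperature. ΣQ_i = 0:
ice -10.28→0 °C: 123.8×2.09×10.28 = 2659.9
  fusion: m_ice L_f = 123.8×334 = 41349
  meltwater 0→T: 123.8×4.18×T = 517.48 T
  water: 5764.2(T − 91.81)
6281.7 T = 529213 − 44009 = 485204
T ≈ 77.24 °C (positive, so assuming full melt was valid).

T_f ≈ 77.2 °C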